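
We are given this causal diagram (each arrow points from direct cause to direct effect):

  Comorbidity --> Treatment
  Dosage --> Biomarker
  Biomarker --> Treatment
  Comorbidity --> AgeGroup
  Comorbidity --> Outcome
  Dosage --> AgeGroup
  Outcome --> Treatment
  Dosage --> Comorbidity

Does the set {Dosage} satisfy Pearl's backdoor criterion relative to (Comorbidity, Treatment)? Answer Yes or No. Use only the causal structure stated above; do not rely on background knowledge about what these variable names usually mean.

Yes

Backdoor paths from Comorbidity to Treatment (paths whose first edge points into Comorbidity):
  P1: Comorbidity <- Dosage -> Biomarker -> Treatment
Condition 1 (no descendant of Comorbidity in the set): holds — descendants of Comorbidity are {AgeGroup, Outcome, Treatment}; none are in {Dosage}.
Condition 2 (every backdoor path blocked by {Dosage}):
  P1: blocked at fork node Dosage ∈ conditioning set.
{Dosage} satisfies the backdoor criterion.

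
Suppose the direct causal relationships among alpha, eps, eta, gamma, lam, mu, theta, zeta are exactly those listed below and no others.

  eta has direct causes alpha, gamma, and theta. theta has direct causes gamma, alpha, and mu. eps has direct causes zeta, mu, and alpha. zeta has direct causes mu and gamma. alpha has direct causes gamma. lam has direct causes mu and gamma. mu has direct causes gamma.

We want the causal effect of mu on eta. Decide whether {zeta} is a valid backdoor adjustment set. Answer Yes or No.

Backdoor paths from mu to eta (paths whose first edge points into mu):
  P1: mu <- gamma -> alpha -> theta -> eta
  P2: mu <- gamma -> alpha -> eta
  P3: mu <- gamma -> theta <- alpha -> eta
  P4: mu <- gamma -> theta -> eta
  P5: mu <- gamma -> eta
  P6: mu <- gamma -> zeta -> eps <- alpha -> theta -> eta
  P7: mu <- gamma -> zeta -> eps <- alpha -> eta
Condition 1 (no descendant of mu in the set): FAILS — zeta is a descendant of mu.
Condition 2 (every backdoor path blocked by {zeta}):
  P1: open — no interior node is in the conditioning set.
  P2: open — no interior node is in the conditioning set.
  P3: blocked at collider theta (neither it nor any descendant is in the conditioning set).
  P4: open — no interior node is in the conditioning set.
  P5: open — no interior node is in the conditioning set.
  P6: blocked at chain node zeta ∈ conditioning set.
  P7: blocked at chain node zeta ∈ conditioning set.
{zeta} does not satisfy the backdoor criterion.

No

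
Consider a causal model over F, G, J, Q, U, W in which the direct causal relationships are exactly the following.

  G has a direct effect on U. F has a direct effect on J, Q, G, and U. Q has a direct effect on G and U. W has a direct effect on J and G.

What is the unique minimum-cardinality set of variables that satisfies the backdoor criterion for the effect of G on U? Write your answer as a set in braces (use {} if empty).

Variables eligible for adjustment (non-descendants of G, excluding G and U): {F, J, Q, W}.
Backdoor paths from G to U:
  P1: G <- F -> Q -> U
  P2: G <- F -> U
  P3: G <- Q <- F -> U
  P4: G <- Q -> U
  P5: G <- W -> J <- F -> Q -> U
  P6: G <- W -> J <- F -> U
The empty set is not sufficient: P1 (G <- F -> Q -> U) has no collider blocking it and no conditioned non-collider, so it is open.
Try {F, Q}:
  P1: blocked at fork node F ∈ conditioning set.
  P2: blocked at fork node F ∈ conditioning set.
  P3: blocked at chain node Q ∈ conditioning set.
  P4: blocked at fork node Q ∈ conditioning set.
  P5: blocked at collider J (neither it nor any descendant is in the conditioning set).
  P6: blocked at collider J (neither it nor any descendant is in the conditioning set).
{F, Q} contains no descendant of G and blocks every backdoor path.
Every element of {F, Q} is needed (dropping F leaves P2 open; dropping Q leaves P4 open), so no proper subset is valid.
Among all size-2 subsets of the eligible variables, only {F, Q} blocks every backdoor path, so it is the unique smallest valid adjustment set.

{F, Q}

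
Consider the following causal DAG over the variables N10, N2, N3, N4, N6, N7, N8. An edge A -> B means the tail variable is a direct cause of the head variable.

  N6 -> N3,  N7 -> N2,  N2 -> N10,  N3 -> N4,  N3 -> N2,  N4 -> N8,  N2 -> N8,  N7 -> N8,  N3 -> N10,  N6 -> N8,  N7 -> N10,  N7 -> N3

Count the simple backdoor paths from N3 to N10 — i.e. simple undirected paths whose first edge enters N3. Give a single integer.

A backdoor path from N3 to N10 is any simple undirected path whose first edge points into N3 (i.e. leaves N3 via a parent).
Parents of N3: {N6, N7}.
Enumerating:
  P1: N3 <- N6 -> N8 <- N7 -> N2 -> N10
  P2: N3 <- N6 -> N8 <- N7 -> N10
  P3: N3 <- N6 -> N8 <- N2 <- N7 -> N10
  P4: N3 <- N6 -> N8 <- N2 -> N10
  P5: N3 <- N7 -> N2 -> N10
  P6: N3 <- N7 -> N8 <- N2 -> N10
  P7: N3 <- N7 -> N10
That exhausts the simple backdoor paths. Count: 7.

7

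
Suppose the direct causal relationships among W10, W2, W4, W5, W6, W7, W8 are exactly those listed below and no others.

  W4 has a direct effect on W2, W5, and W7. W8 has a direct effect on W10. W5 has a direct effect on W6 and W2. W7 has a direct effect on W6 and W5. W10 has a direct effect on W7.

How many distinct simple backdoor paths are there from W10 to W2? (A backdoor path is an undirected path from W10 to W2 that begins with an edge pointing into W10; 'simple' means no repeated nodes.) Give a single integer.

A backdoor path from W10 to W2 is any simple undirected path whose first edge points into W10 (i.e. leaves W10 via a parent).
Parents of W10: {W8}.
No simple path from any parent of W10 reaches W2 without revisiting W10, so there are no backdoor paths.

0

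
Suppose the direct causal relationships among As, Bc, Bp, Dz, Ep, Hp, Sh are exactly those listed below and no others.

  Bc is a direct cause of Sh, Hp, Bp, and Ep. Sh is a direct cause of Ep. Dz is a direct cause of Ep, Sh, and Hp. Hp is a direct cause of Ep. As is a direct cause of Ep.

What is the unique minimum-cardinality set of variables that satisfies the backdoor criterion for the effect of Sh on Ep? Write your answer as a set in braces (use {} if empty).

{Bc, Dz}

Variables eligible for adjustment (non-descendants of Sh, excluding Sh and Ep): {As, Bc, Bp, Dz, Hp}.
Backdoor paths from Sh to Ep:
  P1: Sh <- Dz -> Hp <- Bc -> Ep
  P2: Sh <- Dz -> Hp -> Ep
  P3: Sh <- Dz -> Ep
  P4: Sh <- Bc -> Hp <- Dz -> Ep
  P5: Sh <- Bc -> Hp -> Ep
  P6: Sh <- Bc -> Ep
The empty set is not sufficient: P2 (Sh <- Dz -> Hp -> Ep) has no collider blocking it and no conditioned non-collider, so it is open.
Try {Bc, Dz}:
  P1: blocked at fork node Dz ∈ conditioning set.
  P2: blocked at fork node Dz ∈ conditioning set.
  P3: blocked at fork node Dz ∈ conditioning set.
  P4: blocked at fork node Bc ∈ conditioning set.
  P5: blocked at fork node Bc ∈ conditioning set.
  P6: blocked at fork node Bc ∈ conditioning set.
{Bc, Dz} contains no descendant of Sh and blocks every backdoor path.
Every element of {Bc, Dz} is needed (dropping Bc leaves P5 open; dropping Dz leaves P2 open), so no proper subset is valid.
Among all size-2 subsets of the eligible variables, only {Bc, Dz} blocks every backdoor path, so it is the unique smallest valid adjustment set.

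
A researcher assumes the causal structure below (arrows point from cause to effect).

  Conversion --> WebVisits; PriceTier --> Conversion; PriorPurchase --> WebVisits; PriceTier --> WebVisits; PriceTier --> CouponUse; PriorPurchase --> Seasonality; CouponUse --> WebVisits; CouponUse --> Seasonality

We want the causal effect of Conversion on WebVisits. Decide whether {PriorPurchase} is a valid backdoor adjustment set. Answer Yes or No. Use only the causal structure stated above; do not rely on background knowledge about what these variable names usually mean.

Backdoor paths from Conversion to WebVisits (paths whose first edge points into Conversion):
  P1: Conversion <- PriceTier -> CouponUse -> Seasonality <- PriorPurchase -> WebVisits
  P2: Conversion <- PriceTier -> CouponUse -> WebVisits
  P3: Conversion <- PriceTier -> WebVisits
Condition 1 (no descendant of Conversion in the set): holds — descendants of Conversion are {WebVisits}; none are in {PriorPurchase}.
Condition 2 (every backdoor path blocked by {PriorPurchase}):
  P1: blocked at collider Seasonality (neither it nor any descendant is in the conditioning set).
  P2: open — no interior node is in the conditioning set.
  P3: open — no interior node is in the conditioning set.
{PriorPurchase} does not satisfy the backdoor criterion.

No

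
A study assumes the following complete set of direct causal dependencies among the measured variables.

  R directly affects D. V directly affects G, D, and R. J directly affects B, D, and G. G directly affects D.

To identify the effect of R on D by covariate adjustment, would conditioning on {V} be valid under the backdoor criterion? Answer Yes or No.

Yes

Backdoor paths from R to D (paths whose first edge points into R):
  P1: R <- V -> G <- J -> D
  P2: R <- V -> G -> D
  P3: R <- V -> D
Condition 1 (no descendant of R in the set): holds — descendants of R are {D}; none are in {V}.
Condition 2 (every backdoor path blocked by {V}):
  P1: blocked at fork node V ∈ conditioning set.
  P2: blocked at fork node V ∈ conditioning set.
  P3: blocked at fork node V ∈ conditioning set.
{V} satisfies the backdoor criterion.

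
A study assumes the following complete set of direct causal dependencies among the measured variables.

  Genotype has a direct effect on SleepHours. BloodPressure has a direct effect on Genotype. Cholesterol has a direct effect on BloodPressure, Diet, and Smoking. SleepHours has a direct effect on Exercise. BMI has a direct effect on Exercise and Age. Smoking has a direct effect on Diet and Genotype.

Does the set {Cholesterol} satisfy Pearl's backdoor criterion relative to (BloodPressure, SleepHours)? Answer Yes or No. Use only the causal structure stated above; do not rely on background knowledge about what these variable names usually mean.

Backdoor paths from BloodPressure to SleepHours (paths whose first edge points into BloodPressure):
  P1: BloodPressure <- Cholesterol -> Smoking -> Genotype -> SleepHours
  P2: BloodPressure <- Cholesterol -> Diet <- Smoking -> Genotype -> SleepHours
Condition 1 (no descendant of BloodPressure in the set): holds — descendants of BloodPressure are {Exercise, Genotype, SleepHours}; none are in {Cholesterol}.
Condition 2 (every backdoor path blocked by {Cholesterol}):
  P1: blocked at fork node Cholesterol ∈ conditioning set.
  P2: blocked at fork node Cholesterol ∈ conditioning set.
{Cholesterol} satisfies the backdoor criterion.

Yes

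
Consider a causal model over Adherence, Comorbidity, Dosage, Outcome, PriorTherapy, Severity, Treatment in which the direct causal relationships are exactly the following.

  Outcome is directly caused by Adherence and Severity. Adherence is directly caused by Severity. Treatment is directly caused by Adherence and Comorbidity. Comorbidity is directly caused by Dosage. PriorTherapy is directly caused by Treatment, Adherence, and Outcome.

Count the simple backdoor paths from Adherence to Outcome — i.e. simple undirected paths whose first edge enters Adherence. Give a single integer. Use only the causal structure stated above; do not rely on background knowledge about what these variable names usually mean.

1

A backdoor path from Adherence to Outcome is any simple undirected path whose first edge points into Adherence (i.e. leaves Adherence via a parent).
Parents of Adherence: {Severity}.
Enumerating:
  P1: Adherence <- Severity -> Outcome
That exhausts the simple backdoor paths. Count: 1.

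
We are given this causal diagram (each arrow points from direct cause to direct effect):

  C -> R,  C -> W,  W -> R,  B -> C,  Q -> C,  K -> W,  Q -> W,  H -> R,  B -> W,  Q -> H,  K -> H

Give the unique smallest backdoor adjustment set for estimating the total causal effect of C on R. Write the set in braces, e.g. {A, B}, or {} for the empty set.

{B, Q}

Variables eligible for adjustment (non-descendants of C, excluding C and R): {B, H, K, Q}.
Backdoor paths from C to R:
  P1: C <- B -> W <- Q -> H -> R
  P2: C <- B -> W <- K -> H -> R
  P3: C <- B -> W -> R
  P4: C <- Q -> W <- K -> H -> R
  P5: C <- Q -> W -> R
  P6: C <- Q -> H <- K -> W -> R
  P7: C <- Q -> H -> R
The empty set is not sufficient: P3 (C <- B -> W -> R) has no collider blocking it and no conditioned non-collider, so it is open.
Try {B, Q}:
  P1: blocked at fork node B ∈ conditioning set.
  P2: blocked at fork node B ∈ conditioning set.
  P3: blocked at fork node B ∈ conditioning set.
  P4: blocked at fork node Q ∈ conditioning set.
  P5: blocked at fork node Q ∈ conditioning set.
  P6: blocked at fork node Q ∈ conditioning set.
  P7: blocked at fork node Q ∈ conditioning set.
{B, Q} contains no descendant of C and blocks every backdoor path.
Every element of {B, Q} is needed (dropping B leaves P3 open; dropping Q leaves P5 open), so no proper subset is valid.
Among all size-2 subsets of the eligible variables, only {B, Q} blocks every backdoor path, so it is the unique smallest valid adjustment set.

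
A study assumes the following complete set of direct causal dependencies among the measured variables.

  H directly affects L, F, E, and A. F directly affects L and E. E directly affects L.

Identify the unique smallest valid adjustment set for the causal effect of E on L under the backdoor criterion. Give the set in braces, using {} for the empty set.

{F, H}

Variables eligible for adjustment (non-descendants of E, excluding E and L): {A, F, H}.
Backdoor paths from E to L:
  P1: E <- H -> F -> L
  P2: E <- H -> L
  P3: E <- F <- H -> L
  P4: E <- F -> L
The empty set is not sufficient: P1 (E <- H -> F -> L) has no collider blocking it and no conditioned non-collider, so it is open.
Try {F, H}:
  P1: blocked at fork node H ∈ conditioning set.
  P2: blocked at fork node H ∈ conditioning set.
  P3: blocked at chain node F ∈ conditioning set.
  P4: blocked at fork node F ∈ conditioning set.
{F, H} contains no descendant of E and blocks every backdoor path.
Every element of {F, H} is needed (dropping F leaves P4 open; dropping H leaves P2 open), so no proper subset is valid.
Among all size-2 subsets of the eligible variables, only {F, H} blocks every backdoor path, so it is the unique smallest valid adjustment set.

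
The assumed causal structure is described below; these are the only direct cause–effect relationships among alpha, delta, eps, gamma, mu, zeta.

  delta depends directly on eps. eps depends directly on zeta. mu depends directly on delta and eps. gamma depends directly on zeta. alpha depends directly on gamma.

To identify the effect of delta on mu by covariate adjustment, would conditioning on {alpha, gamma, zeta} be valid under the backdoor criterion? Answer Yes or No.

Backdoor paths from delta to mu (paths whose first edge points into delta):
  P1: delta <- eps -> mu
Condition 1 (no descendant of delta in the set): holds — descendants of delta are {mu}; none are in {alpha, gamma, zeta}.
Condition 2 (every backdoor path blocked by {alpha, gamma, zeta}):
  P1: open — no interior node is in the conditioning set.
{alpha, gamma, zeta} does not satisfy the backdoor criterion.

No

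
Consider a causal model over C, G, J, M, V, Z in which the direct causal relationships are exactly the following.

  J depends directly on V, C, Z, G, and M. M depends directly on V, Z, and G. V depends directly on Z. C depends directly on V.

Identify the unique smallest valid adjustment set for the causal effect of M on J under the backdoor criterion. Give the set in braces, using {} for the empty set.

Variables eligible for adjustment (non-descendants of M, excluding M and J): {C, G, V, Z}.
Backdoor paths from M to J:
  P1: M <- G -> J
  P2: M <- Z -> V -> C -> J
  P3: M <- Z -> V -> J
  P4: M <- Z -> J
  P5: M <- V <- Z -> J
  P6: M <- V -> C -> J
  P7: M <- V -> J
The empty set is not sufficient: P1 (M <- G -> J) has no collider blocking it and no conditioned non-collider, so it is open.
Try {G, V, Z}:
  P1: blocked at fork node G ∈ conditioning set.
  P2: blocked at fork node Z ∈ conditioning set.
  P3: blocked at fork node Z ∈ conditioning set.
  P4: blocked at fork node Z ∈ conditioning set.
  P5: blocked at chain node V ∈ conditioning set.
  P6: blocked at fork node V ∈ conditioning set.
  P7: blocked at fork node V ∈ conditioning set.
{G, V, Z} contains no descendant of M and blocks every backdoor path.
Every element of {G, V, Z} is needed (dropping G leaves P1 open; dropping V leaves P6 open; dropping Z leaves P4 open), so no proper subset is valid.
Among all size-3 subsets of the eligible variables, only {G, V, Z} blocks every backdoor path, so it is the unique smallest valid adjustment set.

{G, V, Z}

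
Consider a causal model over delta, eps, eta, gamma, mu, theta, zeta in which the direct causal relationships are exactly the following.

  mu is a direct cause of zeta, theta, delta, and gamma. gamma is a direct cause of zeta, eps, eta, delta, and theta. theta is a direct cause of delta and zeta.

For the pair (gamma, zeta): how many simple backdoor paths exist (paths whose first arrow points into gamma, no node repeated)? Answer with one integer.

A backdoor path from gamma to zeta is any simple undirected path whose first edge points into gamma (i.e. leaves gamma via a parent).
Parents of gamma: {mu}.
Enumerating:
  P1: gamma <- mu -> theta -> zeta
  P2: gamma <- mu -> zeta
  P3: gamma <- mu -> delta <- theta -> zeta
That exhausts the simple backdoor paths. Count: 3.

3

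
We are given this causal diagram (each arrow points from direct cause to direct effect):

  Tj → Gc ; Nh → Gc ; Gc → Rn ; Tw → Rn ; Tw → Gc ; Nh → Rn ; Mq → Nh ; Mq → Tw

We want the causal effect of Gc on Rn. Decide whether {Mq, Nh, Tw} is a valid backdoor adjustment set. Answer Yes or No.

Backdoor paths from Gc to Rn (paths whose first edge points into Gc):
  P1: Gc <- Tw <- Mq -> Nh -> Rn
  P2: Gc <- Tw -> Rn
  P3: Gc <- Nh <- Mq -> Tw -> Rn
  P4: Gc <- Nh -> Rn
Condition 1 (no descendant of Gc in the set): holds — descendants of Gc are {Rn}; none are in {Mq, Nh, Tw}.
Condition 2 (every backdoor path blocked by {Mq, Nh, Tw}):
  P1: blocked at chain node Tw ∈ conditioning set.
  P2: blocked at fork node Tw ∈ conditioning set.
  P3: blocked at chain node Nh ∈ conditioning set.
  P4: blocked at fork node Nh ∈ conditioning set.
{Mq, Nh, Tw} satisfies the backdoor criterion.

Yes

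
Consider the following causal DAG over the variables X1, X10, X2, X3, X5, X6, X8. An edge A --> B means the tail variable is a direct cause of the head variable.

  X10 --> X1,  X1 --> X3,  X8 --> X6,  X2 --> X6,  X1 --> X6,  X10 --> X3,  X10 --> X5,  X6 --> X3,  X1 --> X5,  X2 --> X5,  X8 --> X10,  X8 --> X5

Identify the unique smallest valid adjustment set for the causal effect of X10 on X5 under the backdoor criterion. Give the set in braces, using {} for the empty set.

Variables eligible for adjustment (non-descendants of X10, excluding X10 and X5): {X2, X8}.
Backdoor paths from X10 to X5:
  P1: X10 <- X8 -> X6 <- X2 -> X5
  P2: X10 <- X8 -> X6 <- X1 -> X5
  P3: X10 <- X8 -> X6 -> X3 <- X1 -> X5
  P4: X10 <- X8 -> X5
The empty set is not sufficient: P4 (X10 <- X8 -> X5) has no collider blocking it and no conditioned non-collider, so it is open.
Try {X8}:
  P1: blocked at fork node X8 ∈ conditioning set.
  P2: blocked at fork node X8 ∈ conditioning set.
  P3: blocked at fork node X8 ∈ conditioning set.
  P4: blocked at fork node X8 ∈ conditioning set.
{X8} contains no descendant of X10 and blocks every backdoor path.
No other singleton works — e.g. {X2} leaves P4 open — so {X8} is the unique smallest valid adjustment set.

{X8}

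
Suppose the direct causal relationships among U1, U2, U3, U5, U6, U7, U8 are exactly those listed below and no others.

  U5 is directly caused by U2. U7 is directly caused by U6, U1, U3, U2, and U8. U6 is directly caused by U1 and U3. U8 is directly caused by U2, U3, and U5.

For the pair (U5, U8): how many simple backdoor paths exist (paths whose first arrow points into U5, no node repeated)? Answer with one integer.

A backdoor path from U5 to U8 is any simple undirected path whose first edge points into U5 (i.e. leaves U5 via a parent).
Parents of U5: {U2}.
Enumerating:
  P1: U5 <- U2 -> U8
  P2: U5 <- U2 -> U7 <- U1 -> U6 <- U3 -> U8
  P3: U5 <- U2 -> U7 <- U3 -> U8
  P4: U5 <- U2 -> U7 <- U8
  P5: U5 <- U2 -> U7 <- U6 <- U3 -> U8
That exhausts the simple backdoor paths. Count: 5.

5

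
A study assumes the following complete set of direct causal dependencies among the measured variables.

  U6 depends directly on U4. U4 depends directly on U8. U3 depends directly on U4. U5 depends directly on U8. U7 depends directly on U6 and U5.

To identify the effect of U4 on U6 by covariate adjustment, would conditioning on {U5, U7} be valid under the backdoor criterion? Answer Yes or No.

No

Backdoor paths from U4 to U6 (paths whose first edge points into U4):
  P1: U4 <- U8 -> U5 -> U7 <- U6
Condition 1 (no descendant of U4 in the set): FAILS — U7 is a descendant of U4.
Condition 2 (every backdoor path blocked by {U5, U7}):
  P1: blocked at chain node U5 ∈ conditioning set.
{U5, U7} does not satisfy the backdoor criterion.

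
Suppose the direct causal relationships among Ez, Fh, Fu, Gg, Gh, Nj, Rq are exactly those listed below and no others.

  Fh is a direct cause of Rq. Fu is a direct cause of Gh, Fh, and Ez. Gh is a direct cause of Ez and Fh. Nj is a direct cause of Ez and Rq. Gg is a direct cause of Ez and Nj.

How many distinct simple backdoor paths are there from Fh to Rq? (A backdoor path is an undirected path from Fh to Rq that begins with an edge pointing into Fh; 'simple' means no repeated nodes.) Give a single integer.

8

A backdoor path from Fh to Rq is any simple undirected path whose first edge points into Fh (i.e. leaves Fh via a parent).
Parents of Fh: {Fu, Gh}.
Enumerating:
  P1: Fh <- Fu -> Gh -> Ez <- Gg -> Nj -> Rq
  P2: Fh <- Fu -> Gh -> Ez <- Nj -> Rq
  P3: Fh <- Fu -> Ez <- Gg -> Nj -> Rq
  P4: Fh <- Fu -> Ez <- Nj -> Rq
  P5: Fh <- Gh <- Fu -> Ez <- Gg -> Nj -> Rq
  P6: Fh <- Gh <- Fu -> Ez <- Nj -> Rq
  P7: Fh <- Gh -> Ez <- Gg -> Nj -> Rq
  P8: Fh <- Gh -> Ez <- Nj -> Rq
That exhausts the simple backdoor paths. Count: 8.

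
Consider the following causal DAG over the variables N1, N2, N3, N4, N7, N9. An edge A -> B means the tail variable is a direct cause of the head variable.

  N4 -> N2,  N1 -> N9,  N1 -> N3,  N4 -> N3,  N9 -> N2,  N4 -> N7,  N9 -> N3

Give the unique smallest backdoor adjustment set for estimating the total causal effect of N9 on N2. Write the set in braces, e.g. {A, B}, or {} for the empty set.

{}

Variables eligible for adjustment (non-descendants of N9, excluding N9 and N2): {N1, N4, N7}.
Backdoor paths from N9 to N2:
  P1: N9 <- N1 -> N3 <- N4 -> N2
Each backdoor path contains an unconditioned collider, so every path is already blocked with the empty conditioning set:
  P1: blocked at collider N3 (neither it nor any descendant is in the conditioning set).
The empty set is therefore the unique smallest valid set.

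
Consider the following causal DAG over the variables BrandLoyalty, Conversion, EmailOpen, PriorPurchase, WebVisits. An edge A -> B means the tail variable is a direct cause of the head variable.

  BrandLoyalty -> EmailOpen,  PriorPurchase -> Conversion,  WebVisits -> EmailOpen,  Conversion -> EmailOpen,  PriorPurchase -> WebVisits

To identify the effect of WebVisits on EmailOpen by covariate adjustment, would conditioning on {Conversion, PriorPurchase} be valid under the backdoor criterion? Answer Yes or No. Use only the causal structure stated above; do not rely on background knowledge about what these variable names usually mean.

Yes

Backdoor paths from WebVisits to EmailOpen (paths whose first edge points into WebVisits):
  P1: WebVisits <- PriorPurchase -> Conversion -> EmailOpen
Condition 1 (no descendant of WebVisits in the set): holds — descendants of WebVisits are {EmailOpen}; none are in {Conversion, PriorPurchase}.
Condition 2 (every backdoor path blocked by {Conversion, PriorPurchase}):
  P1: blocked at fork node PriorPurchase ∈ conditioning set.
{Conversion, PriorPurchase} satisfies the backdoor criterion.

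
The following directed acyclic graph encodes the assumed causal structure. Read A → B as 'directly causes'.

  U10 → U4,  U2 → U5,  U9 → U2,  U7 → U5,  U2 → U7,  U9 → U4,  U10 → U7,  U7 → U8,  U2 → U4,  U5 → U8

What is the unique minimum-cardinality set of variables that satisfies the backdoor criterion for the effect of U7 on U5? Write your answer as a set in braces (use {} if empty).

Variables eligible for adjustment (non-descendants of U7, excluding U7 and U5): {U10, U2, U4, U9}.
Backdoor paths from U7 to U5:
  P1: U7 <- U2 -> U5
  P2: U7 <- U10 -> U4 <- U9 -> U2 -> U5
  P3: U7 <- U10 -> U4 <- U2 -> U5
The empty set is not sufficient: P1 (U7 <- U2 -> U5) has no collider blocking it and no conditioned non-collider, so it is open.
Try {U2}:
  P1: blocked at fork node U2 ∈ conditioning set.
  P2: blocked at collider U4 (neither it nor any descendant is in the conditioning set).
  P3: blocked at collider U4 (neither it nor any descendant is in the conditioning set).
{U2} contains no descendant of U7 and blocks every backdoor path.
No other singleton works — e.g. {U9} leaves P1 open — so {U2} is the unique smallest valid adjustment set.

{U2}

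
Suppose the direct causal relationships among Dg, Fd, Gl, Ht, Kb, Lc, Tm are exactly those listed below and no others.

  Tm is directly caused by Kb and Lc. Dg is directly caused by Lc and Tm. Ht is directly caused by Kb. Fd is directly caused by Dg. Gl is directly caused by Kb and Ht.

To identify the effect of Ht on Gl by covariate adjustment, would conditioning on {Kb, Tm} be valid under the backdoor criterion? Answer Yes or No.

Yes

Backdoor paths from Ht to Gl (paths whose first edge points into Ht):
  P1: Ht <- Kb -> Gl
Condition 1 (no descendant of Ht in the set): holds — descendants of Ht are {Gl}; none are in {Kb, Tm}.
Condition 2 (every backdoor path blocked by {Kb, Tm}):
  P1: blocked at fork node Kb ∈ conditioning set.
{Kb, Tm} satisfies the backdoor criterion.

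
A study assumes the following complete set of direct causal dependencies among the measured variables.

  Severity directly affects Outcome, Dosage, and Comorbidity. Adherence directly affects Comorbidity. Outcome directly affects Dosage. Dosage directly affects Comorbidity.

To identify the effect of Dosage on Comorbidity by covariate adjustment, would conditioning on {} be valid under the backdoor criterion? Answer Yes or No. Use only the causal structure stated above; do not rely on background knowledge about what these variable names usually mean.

No

Backdoor paths from Dosage to Comorbidity (paths whose first edge points into Dosage):
  P1: Dosage <- Severity -> Comorbidity
  P2: Dosage <- Outcome <- Severity -> Comorbidity
Condition 1 (no descendant of Dosage in the set): holds — descendants of Dosage are {Comorbidity}; none are in {}.
Condition 2 (every backdoor path blocked by {}):
  P1: open — no interior node is in the conditioning set.
  P2: open — no interior node is in the conditioning set.
{} does not satisfy the backdoor criterion.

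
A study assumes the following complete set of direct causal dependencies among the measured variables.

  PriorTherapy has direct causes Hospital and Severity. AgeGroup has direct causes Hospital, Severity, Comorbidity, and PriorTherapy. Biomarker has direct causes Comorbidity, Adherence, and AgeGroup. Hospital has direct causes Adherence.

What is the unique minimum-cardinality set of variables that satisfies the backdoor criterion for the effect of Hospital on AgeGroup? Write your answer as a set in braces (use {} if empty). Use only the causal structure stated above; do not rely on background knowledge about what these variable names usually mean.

Variables eligible for adjustment (non-descendants of Hospital, excluding Hospital and AgeGroup): {Adherence, Comorbidity, Severity}.
Backdoor paths from Hospital to AgeGroup:
  P1: Hospital <- Adherence -> Biomarker <- Comorbidity -> AgeGroup
  P2: Hospital <- Adherence -> Biomarker <- AgeGroup
Each backdoor path contains an unconditioned collider, so every path is already blocked with the empty conditioning set:
  P1: blocked at collider Biomarker (neither it nor any descendant is in the conditioning set).
  P2: blocked at collider Biomarker (neither it nor any descendant is in the conditioning set).
The empty set is therefore the unique smallest valid set.

{}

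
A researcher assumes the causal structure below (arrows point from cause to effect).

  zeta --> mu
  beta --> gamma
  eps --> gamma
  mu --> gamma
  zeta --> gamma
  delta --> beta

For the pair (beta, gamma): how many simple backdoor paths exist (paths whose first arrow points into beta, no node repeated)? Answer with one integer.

A backdoor path from beta to gamma is any simple undirected path whose first edge points into beta (i.e. leaves beta via a parent).
Parents of beta: {delta}.
No simple path from any parent of beta reaches gamma without revisiting beta, so there are no backdoor paths.

0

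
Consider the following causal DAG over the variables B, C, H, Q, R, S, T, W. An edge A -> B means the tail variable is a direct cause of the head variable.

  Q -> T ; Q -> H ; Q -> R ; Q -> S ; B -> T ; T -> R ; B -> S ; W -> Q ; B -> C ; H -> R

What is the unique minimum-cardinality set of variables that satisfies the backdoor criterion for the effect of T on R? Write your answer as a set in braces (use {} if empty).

Variables eligible for adjustment (non-descendants of T, excluding T and R): {B, C, H, Q, S, W}.
Backdoor paths from T to R:
  P1: T <- B -> S <- Q -> H -> R
  P2: T <- B -> S <- Q -> R
  P3: T <- Q -> H -> R
  P4: T <- Q -> R
The empty set is not sufficient: P3 (T <- Q -> H -> R) has no collider blocking it and no conditioned non-collider, so it is open.
Try {Q}:
  P1: blocked at collider S (neither it nor any descendant is in the conditioning set).
  P2: blocked at collider S (neither it nor any descendant is in the conditioning set).
  P3: blocked at fork node Q ∈ conditioning set.
  P4: blocked at fork node Q ∈ conditioning set.
{Q} contains no descendant of T and blocks every backdoor path.
No other singleton works — e.g. {B} leaves P3 open — so {Q} is the unique smallest valid adjustment set.

{Q}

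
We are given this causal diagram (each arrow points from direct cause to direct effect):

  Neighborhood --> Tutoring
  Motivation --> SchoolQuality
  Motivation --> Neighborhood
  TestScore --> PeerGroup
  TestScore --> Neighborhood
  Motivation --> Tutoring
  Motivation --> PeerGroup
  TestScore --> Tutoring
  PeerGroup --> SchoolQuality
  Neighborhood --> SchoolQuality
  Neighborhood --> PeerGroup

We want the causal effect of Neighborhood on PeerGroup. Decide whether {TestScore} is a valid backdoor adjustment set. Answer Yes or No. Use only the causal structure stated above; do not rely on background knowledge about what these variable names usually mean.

Backdoor paths from Neighborhood to PeerGroup (paths whose first edge points into Neighborhood):
  P1: Neighborhood <- TestScore -> Tutoring <- Motivation -> PeerGroup
  P2: Neighborhood <- TestScore -> Tutoring <- Motivation -> SchoolQuality <- PeerGroup
  P3: Neighborhood <- TestScore -> PeerGroup
  P4: Neighborhood <- Motivation -> Tutoring <- TestScore -> PeerGroup
  P5: Neighborhood <- Motivation -> PeerGroup
  P6: Neighborhood <- Motivation -> SchoolQuality <- PeerGroup
Condition 1 (no descendant of Neighborhood in the set): holds — descendants of Neighborhood are {PeerGroup, SchoolQuality, Tutoring}; none are in {TestScore}.
Condition 2 (every backdoor path blocked by {TestScore}):
  P1: blocked at fork node TestScore ∈ conditioning set.
  P2: blocked at fork node TestScore ∈ conditioning set.
  P3: blocked at fork node TestScore ∈ conditioning set.
  P4: blocked at collider Tutoring (neither it nor any descendant is in the conditioning set).
  P5: open — no interior node is in the conditioning set.
  P6: blocked at collider SchoolQuality (neither it nor any descendant is in the conditioning set).
{TestScore} does not satisfy the backdoor criterion.

No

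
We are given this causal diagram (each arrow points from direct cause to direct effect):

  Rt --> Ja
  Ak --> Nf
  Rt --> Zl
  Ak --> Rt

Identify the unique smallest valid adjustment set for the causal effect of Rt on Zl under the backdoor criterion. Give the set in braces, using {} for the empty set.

{}

Variables eligible for adjustment (non-descendants of Rt, excluding Rt and Zl): {Ak, Nf}.
Backdoor paths from Rt to Zl:
  (none)
With no backdoor paths the empty set already satisfies the criterion, and it is trivially minimal.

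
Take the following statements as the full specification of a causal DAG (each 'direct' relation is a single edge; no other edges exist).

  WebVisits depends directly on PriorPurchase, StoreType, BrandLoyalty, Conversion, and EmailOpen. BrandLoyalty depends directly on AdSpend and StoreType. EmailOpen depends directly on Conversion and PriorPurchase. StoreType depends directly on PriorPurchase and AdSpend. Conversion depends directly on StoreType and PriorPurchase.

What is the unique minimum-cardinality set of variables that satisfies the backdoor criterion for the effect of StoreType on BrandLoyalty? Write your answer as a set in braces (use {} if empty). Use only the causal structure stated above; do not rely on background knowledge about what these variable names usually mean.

Variables eligible for adjustment (non-descendants of StoreType, excluding StoreType and BrandLoyalty): {AdSpend, PriorPurchase}.
Backdoor paths from StoreType to BrandLoyalty:
  P1: StoreType <- AdSpend -> BrandLoyalty
  P2: StoreType <- PriorPurchase -> Conversion -> EmailOpen -> WebVisits <- BrandLoyalty
  P3: StoreType <- PriorPurchase -> Conversion -> WebVisits <- BrandLoyalty
  P4: StoreType <- PriorPurchase -> EmailOpen <- Conversion -> WebVisits <- BrandLoyalty
  P5: StoreType <- PriorPurchase -> EmailOpen -> WebVisits <- BrandLoyalty
  P6: StoreType <- PriorPurchase -> WebVisits <- BrandLoyalty
The empty set is not sufficient: P1 (StoreType <- AdSpend -> BrandLoyalty) has no collider blocking it and no conditioned non-collider, so it is open.
Try {AdSpend}:
  P1: blocked at fork node AdSpend ∈ conditioning set.
  P2: blocked at collider WebVisits (neither it nor any descendant is in the conditioning set).
  P3: blocked at collider WebVisits (neither it nor any descendant is in the conditioning set).
  P4: blocked at collider EmailOpen (neither it nor any descendant is in the conditioning set).
  P5: blocked at collider WebVisits (neither it nor any descendant is in the conditioning set).
  P6: blocked at collider WebVisits (neither it nor any descendant is in the conditioning set).
{AdSpend} contains no descendant of StoreType and blocks every backdoor path.
No other singleton works — e.g. {PriorPurchase} leaves P1 open — so {AdSpend} is the unique smallest valid adjustment set.

{AdSpend}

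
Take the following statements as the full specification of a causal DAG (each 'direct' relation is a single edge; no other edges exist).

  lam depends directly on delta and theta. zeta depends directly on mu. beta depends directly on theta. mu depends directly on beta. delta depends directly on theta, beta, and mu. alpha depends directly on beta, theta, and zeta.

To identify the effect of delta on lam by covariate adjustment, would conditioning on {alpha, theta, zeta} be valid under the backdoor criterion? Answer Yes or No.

Backdoor paths from delta to lam (paths whose first edge points into delta):
  P1: delta <- theta -> lam
  P2: delta <- beta <- theta -> lam
  P3: delta <- beta -> mu -> zeta -> alpha <- theta -> lam
  P4: delta <- beta -> alpha <- theta -> lam
  P5: delta <- mu <- beta <- theta -> lam
  P6: delta <- mu <- beta -> alpha <- theta -> lam
  P7: delta <- mu -> zeta -> alpha <- theta -> lam
  P8: delta <- mu -> zeta -> alpha <- beta <- theta -> lam
Condition 1 (no descendant of delta in the set): holds — descendants of delta are {lam}; none are in {alpha, theta, zeta}.
Condition 2 (every backdoor path blocked by {alpha, theta, zeta}):
  P1: blocked at fork node theta ∈ conditioning set.
  P2: blocked at fork node theta ∈ conditioning set.
  P3: blocked at chain node zeta ∈ conditioning set.
  P4: blocked at fork node theta ∈ conditioning set.
  P5: blocked at fork node theta ∈ conditioning set.
  P6: blocked at fork node theta ∈ conditioning set.
  P7: blocked at chain node zeta ∈ conditioning set.
  P8: blocked at chain node zeta ∈ conditioning set.
{alpha, theta, zeta} satisfies the backdoor criterion.

Yes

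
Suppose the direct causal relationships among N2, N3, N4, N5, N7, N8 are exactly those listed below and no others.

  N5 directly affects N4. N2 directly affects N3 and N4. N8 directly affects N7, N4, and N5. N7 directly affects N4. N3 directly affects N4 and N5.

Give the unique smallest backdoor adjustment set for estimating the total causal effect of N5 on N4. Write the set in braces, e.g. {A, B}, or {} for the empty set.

{N3, N8}

Variables eligible for adjustment (non-descendants of N5, excluding N5 and N4): {N2, N3, N7, N8}.
Backdoor paths from N5 to N4:
  P1: N5 <- N8 -> N7 -> N4
  P2: N5 <- N8 -> N4
  P3: N5 <- N3 <- N2 -> N4
  P4: N5 <- N3 -> N4
The empty set is not sufficient: P1 (N5 <- N8 -> N7 -> N4) has no collider blocking it and no conditioned non-collider, so it is open.
Try {N3, N8}:
  P1: blocked at fork node N8 ∈ conditioning set.
  P2: blocked at fork node N8 ∈ conditioning set.
  P3: blocked at chain node N3 ∈ conditioning set.
  P4: blocked at fork node N3 ∈ conditioning set.
{N3, N8} contains no descendant of N5 and blocks every backdoor path.
Every element of {N3, N8} is needed (dropping N3 leaves P3 open; dropping N8 leaves P1 open), so no proper subset is valid.
Among all size-2 subsets of the eligible variables, only {N3, N8} blocks every backdoor path, so it is the unique smallest valid adjustment set.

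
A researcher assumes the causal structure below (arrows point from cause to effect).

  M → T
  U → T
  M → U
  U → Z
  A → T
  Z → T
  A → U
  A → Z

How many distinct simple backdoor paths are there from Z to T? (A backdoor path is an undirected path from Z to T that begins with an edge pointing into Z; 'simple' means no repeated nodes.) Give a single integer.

6

A backdoor path from Z to T is any simple undirected path whose first edge points into Z (i.e. leaves Z via a parent).
Parents of Z: {A, U}.
Enumerating:
  P1: Z <- A -> U <- M -> T
  P2: Z <- A -> U -> T
  P3: Z <- A -> T
  P4: Z <- U <- M -> T
  P5: Z <- U <- A -> T
  P6: Z <- U -> T
That exhausts the simple backdoor paths. Count: 6.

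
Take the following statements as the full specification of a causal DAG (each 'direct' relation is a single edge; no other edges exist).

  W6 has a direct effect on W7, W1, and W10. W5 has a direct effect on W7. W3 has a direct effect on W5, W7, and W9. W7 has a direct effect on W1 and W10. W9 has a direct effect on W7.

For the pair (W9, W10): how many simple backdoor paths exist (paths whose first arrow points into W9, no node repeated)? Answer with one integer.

6

A backdoor path from W9 to W10 is any simple undirected path whose first edge points into W9 (i.e. leaves W9 via a parent).
Parents of W9: {W3}.
Enumerating:
  P1: W9 <- W3 -> W5 -> W7 <- W6 -> W10
  P2: W9 <- W3 -> W5 -> W7 -> W10
  P3: W9 <- W3 -> W5 -> W7 -> W1 <- W6 -> W10
  P4: W9 <- W3 -> W7 <- W6 -> W10
  P5: W9 <- W3 -> W7 -> W10
  P6: W9 <- W3 -> W7 -> W1 <- W6 -> W10
That exhausts the simple backdoor paths. Count: 6.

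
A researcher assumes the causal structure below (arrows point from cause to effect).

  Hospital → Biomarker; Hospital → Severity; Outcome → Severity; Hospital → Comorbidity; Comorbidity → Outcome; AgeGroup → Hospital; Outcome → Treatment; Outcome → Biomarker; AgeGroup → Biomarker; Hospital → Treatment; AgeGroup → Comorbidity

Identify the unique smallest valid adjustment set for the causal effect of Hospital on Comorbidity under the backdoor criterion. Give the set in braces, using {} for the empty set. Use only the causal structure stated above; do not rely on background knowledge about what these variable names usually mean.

Variables eligible for adjustment (non-descendants of Hospital, excluding Hospital and Comorbidity): {AgeGroup}.
Backdoor paths from Hospital to Comorbidity:
  P1: Hospital <- AgeGroup -> Comorbidity
  P2: Hospital <- AgeGroup -> Biomarker <- Outcome <- Comorbidity
The empty set is not sufficient: P1 (Hospital <- AgeGroup -> Comorbidity) has no collider blocking it and no conditioned non-collider, so it is open.
Try {AgeGroup}:
  P1: blocked at fork node AgeGroup ∈ conditioning set.
  P2: blocked at fork node AgeGroup ∈ conditioning set.
{AgeGroup} contains no descendant of Hospital and blocks every backdoor path.
{AgeGroup} is the unique smallest valid adjustment set.

{AgeGroup}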